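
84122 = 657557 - 573435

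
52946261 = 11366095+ 41580166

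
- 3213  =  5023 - 8236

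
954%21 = 9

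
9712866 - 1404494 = 8308372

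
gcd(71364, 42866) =2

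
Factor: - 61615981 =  - 7^2*29^1 * 131^1* 331^1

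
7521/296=7521/296 = 25.41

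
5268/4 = 1317 = 1317.00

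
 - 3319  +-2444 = -5763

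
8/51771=8/51771 = 0.00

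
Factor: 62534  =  2^1*31267^1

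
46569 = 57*817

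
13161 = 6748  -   - 6413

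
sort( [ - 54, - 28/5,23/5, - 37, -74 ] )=[ - 74,-54,- 37, - 28/5, 23/5] 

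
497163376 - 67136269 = 430027107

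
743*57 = 42351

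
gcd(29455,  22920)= 5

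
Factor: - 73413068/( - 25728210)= 36706534/12864105 = 2^1*3^( - 2 )*5^( - 1 )*487^( - 1 ) * 521^1*587^( - 1)*35227^1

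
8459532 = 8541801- 82269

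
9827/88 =111 + 59/88 = 111.67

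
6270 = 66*95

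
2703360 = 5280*512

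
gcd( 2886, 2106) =78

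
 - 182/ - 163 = 182/163 =1.12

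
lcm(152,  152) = 152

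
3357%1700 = 1657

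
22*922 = 20284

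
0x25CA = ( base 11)72a5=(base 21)10je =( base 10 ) 9674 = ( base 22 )jlg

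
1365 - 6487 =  - 5122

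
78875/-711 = - 111 + 46/711 = - 110.94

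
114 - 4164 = -4050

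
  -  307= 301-608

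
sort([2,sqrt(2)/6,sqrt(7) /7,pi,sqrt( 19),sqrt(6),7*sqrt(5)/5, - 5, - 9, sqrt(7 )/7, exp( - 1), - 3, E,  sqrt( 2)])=[ - 9,-5, - 3,sqrt( 2) /6,exp( - 1 ), sqrt(7 ) /7,sqrt ( 7)/7, sqrt(2),2,sqrt(6), E , 7*sqrt(5) /5,pi,sqrt(19)] 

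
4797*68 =326196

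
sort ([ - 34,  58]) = [ - 34,58] 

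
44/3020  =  11/755 = 0.01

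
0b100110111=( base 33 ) 9E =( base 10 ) 311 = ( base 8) 467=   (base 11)263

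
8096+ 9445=17541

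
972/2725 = 972/2725 = 0.36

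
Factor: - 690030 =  - 2^1*3^2*5^1*11^1*17^1*41^1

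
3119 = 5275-2156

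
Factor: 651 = 3^1*7^1 * 31^1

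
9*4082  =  36738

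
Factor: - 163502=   -  2^1*29^1*2819^1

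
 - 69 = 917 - 986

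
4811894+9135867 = 13947761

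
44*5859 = 257796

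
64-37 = 27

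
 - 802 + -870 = - 1672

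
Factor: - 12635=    - 5^1 * 7^1*19^2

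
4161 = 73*57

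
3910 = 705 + 3205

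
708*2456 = 1738848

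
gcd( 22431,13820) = 1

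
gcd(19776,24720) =4944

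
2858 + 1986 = 4844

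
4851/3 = 1617 = 1617.00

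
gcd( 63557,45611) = 1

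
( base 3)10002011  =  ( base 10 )2245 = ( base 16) 8C5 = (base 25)3EK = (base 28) 2o5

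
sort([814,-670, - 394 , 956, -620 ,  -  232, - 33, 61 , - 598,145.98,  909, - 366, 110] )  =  [  -  670,  -  620, - 598,  -  394,  -  366,-232, - 33 , 61, 110,145.98,  814,  909, 956] 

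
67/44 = 67/44  =  1.52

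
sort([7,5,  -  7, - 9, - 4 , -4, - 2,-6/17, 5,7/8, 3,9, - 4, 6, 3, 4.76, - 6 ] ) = [ - 9, - 7,-6, -4, - 4, - 4, - 2,-6/17, 7/8,3, 3,4.76 , 5,5 , 6, 7, 9]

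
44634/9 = 14878/3 = 4959.33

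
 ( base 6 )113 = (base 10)45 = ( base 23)1m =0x2D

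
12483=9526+2957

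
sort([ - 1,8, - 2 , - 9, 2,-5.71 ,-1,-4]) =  [-9, -5.71, - 4 , - 2 ,-1, - 1,2 , 8 ]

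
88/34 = 44/17  =  2.59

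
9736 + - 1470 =8266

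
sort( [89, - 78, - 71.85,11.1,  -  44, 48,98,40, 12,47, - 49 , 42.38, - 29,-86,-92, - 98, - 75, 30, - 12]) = [ - 98, -92,  -  86 , - 78,-75, - 71.85, - 49, - 44,-29, - 12,  11.1,12, 30,40,42.38, 47, 48,89,98] 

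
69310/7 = 69310/7=   9901.43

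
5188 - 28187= - 22999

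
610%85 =15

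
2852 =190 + 2662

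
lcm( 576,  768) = 2304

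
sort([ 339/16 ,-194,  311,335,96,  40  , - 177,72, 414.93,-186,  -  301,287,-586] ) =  [ - 586, - 301, -194,  -  186,  -  177, 339/16,40, 72,96, 287,  311, 335,  414.93 ] 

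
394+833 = 1227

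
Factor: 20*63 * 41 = 2^2*3^2*5^1*  7^1*41^1  =  51660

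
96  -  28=68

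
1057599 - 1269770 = - 212171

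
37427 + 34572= 71999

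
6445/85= 1289/17=   75.82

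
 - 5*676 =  - 3380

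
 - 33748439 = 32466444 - 66214883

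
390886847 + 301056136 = 691942983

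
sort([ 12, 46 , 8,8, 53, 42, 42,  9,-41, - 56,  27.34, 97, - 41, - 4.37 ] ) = [ - 56, - 41 , - 41, - 4.37, 8, 8,  9, 12, 27.34, 42, 42,46 , 53 , 97]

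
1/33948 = 1/33948 = 0.00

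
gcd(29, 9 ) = 1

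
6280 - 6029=251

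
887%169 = 42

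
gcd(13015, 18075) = 5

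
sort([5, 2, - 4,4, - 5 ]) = [  -  5 , - 4, 2, 4, 5] 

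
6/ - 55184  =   - 3/27592 = - 0.00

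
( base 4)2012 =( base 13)A4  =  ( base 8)206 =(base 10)134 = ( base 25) 59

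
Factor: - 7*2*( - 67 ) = 2^1*7^1*67^1= 938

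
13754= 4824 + 8930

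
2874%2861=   13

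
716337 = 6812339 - 6096002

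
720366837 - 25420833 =694946004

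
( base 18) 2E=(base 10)50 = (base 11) 46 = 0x32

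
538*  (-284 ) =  -152792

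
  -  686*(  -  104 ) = 71344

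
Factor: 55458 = 2^1 * 3^3*13^1*79^1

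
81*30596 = 2478276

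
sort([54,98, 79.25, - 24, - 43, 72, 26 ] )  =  [ - 43, - 24,26 , 54,72, 79.25, 98 ]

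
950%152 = 38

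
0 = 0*47656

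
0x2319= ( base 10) 8985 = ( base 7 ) 35124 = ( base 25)E9A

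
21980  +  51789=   73769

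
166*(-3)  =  -498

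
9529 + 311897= 321426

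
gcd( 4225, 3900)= 325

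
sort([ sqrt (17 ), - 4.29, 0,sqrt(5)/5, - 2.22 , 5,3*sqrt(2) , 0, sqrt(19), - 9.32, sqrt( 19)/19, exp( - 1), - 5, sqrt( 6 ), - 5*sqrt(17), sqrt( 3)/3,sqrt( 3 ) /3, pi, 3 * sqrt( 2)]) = [ - 5*sqrt(17),-9.32, - 5, - 4.29 , - 2.22, 0, 0 , sqrt(19)/19,  exp( - 1), sqrt(5)/5,sqrt( 3 ) /3, sqrt( 3 ) /3, sqrt( 6), pi,  sqrt(17), 3 * sqrt( 2), 3 *sqrt(2),  sqrt( 19), 5]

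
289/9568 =289/9568 = 0.03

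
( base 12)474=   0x298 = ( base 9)817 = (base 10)664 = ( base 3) 220121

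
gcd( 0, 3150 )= 3150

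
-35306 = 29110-64416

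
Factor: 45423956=2^2 * 853^1*13313^1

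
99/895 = 99/895 = 0.11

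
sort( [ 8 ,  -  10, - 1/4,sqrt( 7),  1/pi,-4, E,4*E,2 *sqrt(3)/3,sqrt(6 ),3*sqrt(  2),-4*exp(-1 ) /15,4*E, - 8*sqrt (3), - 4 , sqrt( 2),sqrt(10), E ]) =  [ - 8*sqrt(3), - 10, - 4, - 4, - 1/4, - 4*exp ( - 1 )/15,1/pi, 2*sqrt ( 3 ) /3,sqrt( 2),sqrt ( 6),  sqrt( 7 ), E,E,sqrt(10 )  ,  3*sqrt( 2),8,4*E,4*E] 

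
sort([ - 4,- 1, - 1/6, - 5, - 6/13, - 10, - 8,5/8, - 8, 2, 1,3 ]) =[ - 10, - 8,- 8, - 5, - 4,- 1, - 6/13,  -  1/6,5/8, 1,  2,3] 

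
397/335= 1+62/335 = 1.19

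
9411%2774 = 1089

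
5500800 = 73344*75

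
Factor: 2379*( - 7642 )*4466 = -81193300188 = - 2^2*3^1*7^1*11^1*13^1*29^1*61^1 * 3821^1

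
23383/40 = 23383/40 = 584.58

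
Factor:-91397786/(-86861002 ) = 45698893/43430501 =79^1 * 233^( - 1) * 186397^( - 1 ) * 578467^1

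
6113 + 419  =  6532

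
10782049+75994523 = 86776572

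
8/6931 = 8/6931 = 0.00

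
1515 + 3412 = 4927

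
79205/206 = 79205/206 = 384.49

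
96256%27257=14485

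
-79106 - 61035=  -  140141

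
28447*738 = 20993886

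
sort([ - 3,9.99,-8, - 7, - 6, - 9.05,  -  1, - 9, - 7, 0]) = [-9.05,-9, - 8,-7,-7, - 6,-3,-1,0,9.99 ]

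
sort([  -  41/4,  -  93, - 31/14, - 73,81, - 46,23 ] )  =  [ -93, - 73 , - 46,-41/4,  -  31/14,23,81]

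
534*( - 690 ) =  - 368460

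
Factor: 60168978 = 2^1*3^2 *3342721^1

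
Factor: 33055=5^1*11^1*601^1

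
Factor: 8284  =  2^2 * 19^1*109^1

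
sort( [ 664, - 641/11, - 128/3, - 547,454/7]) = [ - 547, - 641/11,-128/3,454/7, 664]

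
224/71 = 224/71 = 3.15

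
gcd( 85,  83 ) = 1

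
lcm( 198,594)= 594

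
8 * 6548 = 52384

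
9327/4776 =3109/1592= 1.95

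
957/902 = 1 + 5/82 = 1.06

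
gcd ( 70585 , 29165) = 95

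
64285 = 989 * 65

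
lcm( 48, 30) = 240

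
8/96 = 1/12 = 0.08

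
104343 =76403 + 27940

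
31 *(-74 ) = -2294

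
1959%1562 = 397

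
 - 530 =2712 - 3242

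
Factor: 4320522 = 2^1*3^2*47^1 * 5107^1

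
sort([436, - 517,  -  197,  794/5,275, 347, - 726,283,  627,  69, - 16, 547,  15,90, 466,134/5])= [ - 726, - 517, - 197,- 16,15, 134/5,69 , 90 , 794/5, 275,283,  347 , 436, 466,  547,627]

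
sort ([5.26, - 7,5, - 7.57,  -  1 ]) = [ - 7.57, - 7, - 1,  5, 5.26]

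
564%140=4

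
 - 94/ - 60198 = 47/30099 =0.00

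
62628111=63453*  987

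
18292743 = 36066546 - 17773803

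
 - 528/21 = -26 + 6/7= - 25.14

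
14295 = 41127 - 26832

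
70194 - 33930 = 36264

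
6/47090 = 3/23545  =  0.00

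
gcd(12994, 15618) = 2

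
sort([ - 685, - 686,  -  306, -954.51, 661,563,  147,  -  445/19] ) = [ - 954.51, - 686,-685, - 306, - 445/19,147,  563,661]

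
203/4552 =203/4552  =  0.04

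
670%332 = 6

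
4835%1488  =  371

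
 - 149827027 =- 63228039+-86598988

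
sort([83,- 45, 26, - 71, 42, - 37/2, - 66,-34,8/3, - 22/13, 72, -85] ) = [ - 85,- 71, - 66, - 45, - 34,- 37/2, - 22/13, 8/3,26,  42, 72,83]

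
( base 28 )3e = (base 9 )118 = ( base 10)98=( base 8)142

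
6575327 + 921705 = 7497032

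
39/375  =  13/125 = 0.10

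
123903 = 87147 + 36756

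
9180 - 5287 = 3893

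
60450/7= 60450/7 = 8635.71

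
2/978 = 1/489 =0.00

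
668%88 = 52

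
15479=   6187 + 9292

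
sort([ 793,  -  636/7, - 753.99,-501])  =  [ - 753.99,-501,-636/7, 793]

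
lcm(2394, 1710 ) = 11970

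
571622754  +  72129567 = 643752321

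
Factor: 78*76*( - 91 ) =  - 2^3*3^1*7^1*13^2  *  19^1 = - 539448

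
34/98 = 17/49  =  0.35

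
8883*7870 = 69909210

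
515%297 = 218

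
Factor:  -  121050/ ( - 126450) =269/281=269^1*281^( - 1 ) 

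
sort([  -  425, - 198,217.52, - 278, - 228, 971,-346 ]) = [ - 425, - 346, - 278,- 228, -198,217.52,  971]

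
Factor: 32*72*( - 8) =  -2^11* 3^2=- 18432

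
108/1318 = 54/659 = 0.08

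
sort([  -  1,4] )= [-1,  4]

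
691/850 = 691/850 = 0.81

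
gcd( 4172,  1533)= 7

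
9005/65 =138 + 7/13 = 138.54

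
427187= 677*631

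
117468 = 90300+27168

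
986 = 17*58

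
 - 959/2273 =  - 1 + 1314/2273 = - 0.42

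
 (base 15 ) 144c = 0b1000011111011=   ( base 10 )4347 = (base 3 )12222000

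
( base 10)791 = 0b1100010111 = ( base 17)2c9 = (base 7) 2210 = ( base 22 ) 1dl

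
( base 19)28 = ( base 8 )56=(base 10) 46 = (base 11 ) 42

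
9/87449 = 9/87449 = 0.00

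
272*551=149872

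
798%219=141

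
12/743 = 12/743  =  0.02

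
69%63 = 6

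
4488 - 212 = 4276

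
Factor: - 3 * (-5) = 15 = 3^1 * 5^1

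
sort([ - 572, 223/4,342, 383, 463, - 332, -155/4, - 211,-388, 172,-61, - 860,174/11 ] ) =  [ - 860, - 572, - 388, - 332 , -211,-61, - 155/4, 174/11, 223/4, 172,342, 383  ,  463] 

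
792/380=2 + 8/95 =2.08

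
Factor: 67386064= 2^4*31^1 * 135859^1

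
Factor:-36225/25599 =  - 3^1*5^2*53^(-1 )= - 75/53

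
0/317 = 0 = 0.00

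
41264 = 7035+34229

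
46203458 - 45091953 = 1111505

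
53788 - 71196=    -17408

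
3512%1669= 174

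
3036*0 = 0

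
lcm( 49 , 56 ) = 392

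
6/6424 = 3/3212 = 0.00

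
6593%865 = 538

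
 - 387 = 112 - 499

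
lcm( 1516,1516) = 1516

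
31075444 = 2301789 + 28773655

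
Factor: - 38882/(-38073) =2^1 * 3^( - 1) * 7^(-3)*37^( - 1 )*19441^1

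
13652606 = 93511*146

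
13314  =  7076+6238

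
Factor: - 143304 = -2^3 *3^1 *7^1* 853^1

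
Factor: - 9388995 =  - 3^1*5^1* 7^1*11^2*739^1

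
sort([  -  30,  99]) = [ - 30, 99]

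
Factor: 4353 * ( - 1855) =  - 3^1*5^1*7^1*53^1*1451^1= -  8074815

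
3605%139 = 130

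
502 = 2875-2373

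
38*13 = 494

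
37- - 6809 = 6846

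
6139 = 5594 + 545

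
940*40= 37600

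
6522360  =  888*7345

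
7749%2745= 2259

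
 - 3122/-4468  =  1561/2234 = 0.70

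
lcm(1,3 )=3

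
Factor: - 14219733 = - 3^1*11^1*19^1* 22679^1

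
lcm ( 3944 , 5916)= 11832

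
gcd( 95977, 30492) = 7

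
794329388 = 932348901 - 138019513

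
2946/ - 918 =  - 491/153 = - 3.21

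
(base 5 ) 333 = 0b1011101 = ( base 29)36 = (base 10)93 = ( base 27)3c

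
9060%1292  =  16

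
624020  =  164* 3805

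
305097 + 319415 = 624512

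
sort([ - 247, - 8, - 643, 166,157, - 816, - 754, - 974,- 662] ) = [ - 974, - 816, - 754, - 662, - 643, - 247, - 8,157,166]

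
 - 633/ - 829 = 633/829 = 0.76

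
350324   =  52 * 6737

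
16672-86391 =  - 69719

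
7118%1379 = 223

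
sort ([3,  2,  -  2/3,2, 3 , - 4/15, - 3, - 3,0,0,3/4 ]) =[ - 3,-3,  -  2/3, - 4/15,0, 0, 3/4,2,2,3,3]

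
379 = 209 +170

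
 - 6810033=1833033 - 8643066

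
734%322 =90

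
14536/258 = 56  +  44/129  =  56.34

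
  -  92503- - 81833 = - 10670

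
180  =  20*9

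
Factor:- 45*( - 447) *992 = 19954080 = 2^5 * 3^3 * 5^1  *  31^1*149^1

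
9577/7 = 9577/7 = 1368.14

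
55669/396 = 55669/396 = 140.58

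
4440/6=740 =740.00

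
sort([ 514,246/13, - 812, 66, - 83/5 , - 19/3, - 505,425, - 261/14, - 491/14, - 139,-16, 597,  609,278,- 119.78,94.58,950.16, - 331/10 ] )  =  [ - 812,  -  505, - 139, - 119.78, - 491/14, - 331/10, - 261/14, - 83/5, - 16, - 19/3, 246/13,66, 94.58, 278,425,514,597,609, 950.16 ] 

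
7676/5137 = 1+2539/5137 = 1.49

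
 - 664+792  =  128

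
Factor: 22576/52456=34/79 = 2^1 * 17^1*79^( -1)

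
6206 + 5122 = 11328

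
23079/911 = 25 + 304/911 =25.33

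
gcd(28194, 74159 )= 1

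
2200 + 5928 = 8128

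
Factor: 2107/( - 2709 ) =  - 7/9 = -  3^( - 2 )*7^1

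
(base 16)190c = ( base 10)6412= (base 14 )24a0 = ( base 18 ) 11E4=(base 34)5ik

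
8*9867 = 78936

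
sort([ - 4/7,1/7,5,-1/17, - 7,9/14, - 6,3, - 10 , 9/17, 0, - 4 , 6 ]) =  [ - 10,-7,-6,  -  4 ,  -  4/7, - 1/17, 0,1/7,9/17,9/14, 3,5,6] 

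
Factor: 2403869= 13^1*184913^1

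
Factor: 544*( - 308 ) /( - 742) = 2^6*11^1*17^1*53^( - 1 ) = 11968/53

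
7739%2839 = 2061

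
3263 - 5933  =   - 2670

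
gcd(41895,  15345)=45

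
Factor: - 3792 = -2^4 * 3^1 * 79^1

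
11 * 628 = 6908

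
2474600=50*49492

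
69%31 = 7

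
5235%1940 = 1355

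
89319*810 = 72348390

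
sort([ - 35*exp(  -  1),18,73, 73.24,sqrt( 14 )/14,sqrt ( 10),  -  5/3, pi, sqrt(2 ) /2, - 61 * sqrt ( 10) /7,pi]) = [-61 * sqrt( 10 )/7, - 35*exp( - 1), - 5/3,sqrt(14)/14,sqrt( 2)/2,pi, pi, sqrt( 10),18,73, 73.24 ]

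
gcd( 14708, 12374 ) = 2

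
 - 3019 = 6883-9902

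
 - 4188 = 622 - 4810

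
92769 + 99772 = 192541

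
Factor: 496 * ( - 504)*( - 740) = 2^9 *3^2*5^1* 7^1*31^1*37^1  =  184988160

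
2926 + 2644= 5570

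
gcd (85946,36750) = 98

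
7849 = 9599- 1750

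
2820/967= 2+886/967 = 2.92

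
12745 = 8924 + 3821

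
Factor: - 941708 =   -  2^2 * 311^1*757^1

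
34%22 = 12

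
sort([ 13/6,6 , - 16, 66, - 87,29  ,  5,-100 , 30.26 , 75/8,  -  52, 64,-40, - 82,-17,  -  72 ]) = [-100, - 87,-82,-72,  -  52, - 40,  -  17, - 16,13/6 , 5, 6,75/8, 29,30.26, 64, 66]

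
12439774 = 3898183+8541591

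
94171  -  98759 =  - 4588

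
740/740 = 1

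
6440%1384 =904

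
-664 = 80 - 744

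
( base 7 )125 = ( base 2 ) 1000100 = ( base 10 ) 68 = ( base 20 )38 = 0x44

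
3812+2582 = 6394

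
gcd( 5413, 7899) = 1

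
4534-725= 3809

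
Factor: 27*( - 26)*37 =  - 25974= - 2^1*3^3*  13^1*37^1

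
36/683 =36/683=0.05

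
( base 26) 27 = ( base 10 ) 59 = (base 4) 323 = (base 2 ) 111011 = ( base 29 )21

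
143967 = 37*3891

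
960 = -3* ( - 320)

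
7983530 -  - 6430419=14413949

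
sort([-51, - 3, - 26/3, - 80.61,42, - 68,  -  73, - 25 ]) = [ - 80.61 ,  -  73,  -  68, - 51,  -  25,-26/3, - 3, 42]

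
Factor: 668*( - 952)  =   - 2^5*7^1*17^1*167^1 = - 635936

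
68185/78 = 874 + 1/6=874.17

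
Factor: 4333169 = 367^1* 11807^1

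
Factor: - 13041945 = - 3^3 * 5^1*7^1*37^1 * 373^1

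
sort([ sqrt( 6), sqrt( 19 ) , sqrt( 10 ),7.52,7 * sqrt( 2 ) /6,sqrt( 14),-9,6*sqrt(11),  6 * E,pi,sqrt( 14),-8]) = [ - 9, - 8,7*sqrt(2 ) /6, sqrt( 6),pi,sqrt( 10), sqrt (14),sqrt( 14 ),sqrt (19),7.52,  6 * E,6 * sqrt (11)]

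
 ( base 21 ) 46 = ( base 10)90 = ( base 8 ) 132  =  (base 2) 1011010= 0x5a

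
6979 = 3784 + 3195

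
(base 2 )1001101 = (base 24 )35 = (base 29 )2j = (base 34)29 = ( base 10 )77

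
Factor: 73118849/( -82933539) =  - 3^ ( - 1)*13^( - 2) * 37^( - 1)*101^1*4421^( - 1 )*723949^1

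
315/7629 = 105/2543  =  0.04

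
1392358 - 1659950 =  - 267592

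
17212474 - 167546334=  - 150333860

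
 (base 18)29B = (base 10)821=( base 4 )30311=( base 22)1f7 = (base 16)335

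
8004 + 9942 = 17946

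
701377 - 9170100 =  - 8468723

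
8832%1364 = 648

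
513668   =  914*562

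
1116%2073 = 1116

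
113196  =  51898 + 61298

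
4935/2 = 4935/2 = 2467.50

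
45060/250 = 4506/25 = 180.24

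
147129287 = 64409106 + 82720181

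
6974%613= 231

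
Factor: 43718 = 2^1*21859^1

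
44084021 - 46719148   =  - 2635127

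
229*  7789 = 1783681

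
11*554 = 6094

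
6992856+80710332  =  87703188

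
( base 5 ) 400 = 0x64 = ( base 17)5F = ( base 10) 100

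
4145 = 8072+- 3927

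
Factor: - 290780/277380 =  - 217/207 = - 3^( - 2 )*7^1*23^ ( - 1)*31^1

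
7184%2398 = 2388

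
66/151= 66/151 = 0.44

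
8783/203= 8783/203 = 43.27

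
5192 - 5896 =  - 704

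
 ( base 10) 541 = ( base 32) GT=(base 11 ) 452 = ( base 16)21d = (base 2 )1000011101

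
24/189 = 8/63=0.13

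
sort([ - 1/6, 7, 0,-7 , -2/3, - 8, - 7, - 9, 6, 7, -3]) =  [- 9,- 8,  -  7, - 7, - 3,  -  2/3, - 1/6, 0, 6,  7,7] 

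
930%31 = 0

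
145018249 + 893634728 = 1038652977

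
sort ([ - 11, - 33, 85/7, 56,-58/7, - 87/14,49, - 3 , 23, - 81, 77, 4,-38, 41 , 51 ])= [ - 81, - 38, - 33, - 11, - 58/7,-87/14,  -  3, 4,  85/7, 23, 41, 49,51,56, 77] 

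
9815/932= 9815/932 = 10.53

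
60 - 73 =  - 13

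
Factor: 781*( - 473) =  - 11^2*43^1*71^1=-  369413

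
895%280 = 55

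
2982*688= 2051616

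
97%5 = 2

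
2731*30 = 81930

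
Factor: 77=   7^1*11^1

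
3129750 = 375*8346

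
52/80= 13/20= 0.65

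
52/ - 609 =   -  52/609 =-0.09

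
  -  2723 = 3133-5856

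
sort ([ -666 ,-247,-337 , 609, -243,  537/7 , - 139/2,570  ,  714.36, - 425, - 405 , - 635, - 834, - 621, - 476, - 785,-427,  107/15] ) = [ - 834,-785 , - 666, - 635 ,  -  621, - 476, - 427, - 425,-405,-337, - 247,-243 , - 139/2  ,  107/15 , 537/7, 570, 609,714.36]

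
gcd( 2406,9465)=3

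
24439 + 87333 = 111772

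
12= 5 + 7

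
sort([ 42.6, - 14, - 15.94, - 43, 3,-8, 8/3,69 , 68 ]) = [-43, - 15.94, - 14, - 8, 8/3, 3, 42.6, 68, 69 ]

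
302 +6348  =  6650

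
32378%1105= 333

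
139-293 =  - 154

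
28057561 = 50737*553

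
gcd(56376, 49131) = 9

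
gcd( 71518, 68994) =2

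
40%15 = 10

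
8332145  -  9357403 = - 1025258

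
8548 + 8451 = 16999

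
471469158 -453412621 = 18056537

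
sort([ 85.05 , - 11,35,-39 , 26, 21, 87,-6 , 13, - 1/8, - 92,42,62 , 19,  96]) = [ - 92, - 39,-11, - 6, - 1/8,13 , 19,21,26, 35, 42,62, 85.05,87 , 96 ] 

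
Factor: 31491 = 3^2 * 3499^1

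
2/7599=2/7599=0.00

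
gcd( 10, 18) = 2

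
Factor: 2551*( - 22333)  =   - 56971483 = - 23^1*971^1*2551^1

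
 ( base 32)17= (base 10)39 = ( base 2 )100111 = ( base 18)23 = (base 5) 124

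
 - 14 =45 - 59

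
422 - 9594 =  - 9172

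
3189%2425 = 764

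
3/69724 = 3/69724 = 0.00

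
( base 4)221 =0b101001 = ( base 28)1d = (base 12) 35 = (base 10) 41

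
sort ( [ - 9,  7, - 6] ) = [ - 9, - 6,7 ]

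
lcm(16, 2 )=16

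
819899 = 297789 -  - 522110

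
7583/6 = 1263 + 5/6 = 1263.83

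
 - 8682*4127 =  - 35830614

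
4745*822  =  3900390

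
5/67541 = 5/67541 =0.00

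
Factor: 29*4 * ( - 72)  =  - 2^5*3^2*29^1 = -8352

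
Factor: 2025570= 2^1*3^1*5^1*251^1 * 269^1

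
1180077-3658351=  - 2478274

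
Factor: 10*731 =2^1 * 5^1*17^1*43^1 = 7310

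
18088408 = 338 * 53516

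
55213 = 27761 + 27452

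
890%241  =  167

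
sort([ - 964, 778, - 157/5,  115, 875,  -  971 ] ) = [ - 971, - 964, - 157/5, 115, 778, 875]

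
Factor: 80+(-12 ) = 68 = 2^2 * 17^1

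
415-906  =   - 491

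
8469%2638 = 555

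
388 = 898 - 510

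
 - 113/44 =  -113/44 = - 2.57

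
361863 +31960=393823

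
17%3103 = 17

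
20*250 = 5000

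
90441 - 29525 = 60916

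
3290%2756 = 534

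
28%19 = 9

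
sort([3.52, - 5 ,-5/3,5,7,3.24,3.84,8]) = [ - 5, - 5/3,3.24,3.52,3.84,  5, 7, 8]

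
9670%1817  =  585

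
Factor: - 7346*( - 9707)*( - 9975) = -711293529450 = -2^1*3^1 * 5^2 * 7^1*17^1*19^1 * 571^1 * 3673^1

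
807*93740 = 75648180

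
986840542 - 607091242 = 379749300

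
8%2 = 0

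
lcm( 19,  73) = 1387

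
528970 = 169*3130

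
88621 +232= 88853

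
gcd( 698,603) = 1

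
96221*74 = 7120354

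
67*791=52997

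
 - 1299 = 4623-5922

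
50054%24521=1012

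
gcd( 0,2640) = 2640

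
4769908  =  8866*538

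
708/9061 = 708/9061 = 0.08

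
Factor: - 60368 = -2^4* 7^3*11^1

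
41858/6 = 20929/3 = 6976.33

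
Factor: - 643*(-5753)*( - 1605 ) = - 5937182295 = - 3^1*5^1* 11^1*107^1*523^1*643^1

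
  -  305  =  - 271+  - 34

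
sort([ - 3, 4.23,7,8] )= [  -  3, 4.23, 7, 8 ] 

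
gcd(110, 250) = 10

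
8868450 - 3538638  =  5329812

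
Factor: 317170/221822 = 5^1*7^1*23^1 * 563^(-1)  =  805/563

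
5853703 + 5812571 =11666274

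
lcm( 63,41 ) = 2583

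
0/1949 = 0 = 0.00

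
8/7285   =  8/7285 = 0.00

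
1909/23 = 83= 83.00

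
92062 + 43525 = 135587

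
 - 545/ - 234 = 2  +  77/234 =2.33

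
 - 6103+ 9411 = 3308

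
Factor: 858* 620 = 2^3*3^1* 5^1*11^1*13^1*31^1  =  531960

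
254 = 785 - 531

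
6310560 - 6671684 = - 361124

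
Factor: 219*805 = 3^1*5^1*7^1*23^1*73^1  =  176295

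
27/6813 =3/757 = 0.00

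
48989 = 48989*1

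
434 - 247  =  187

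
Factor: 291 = 3^1*97^1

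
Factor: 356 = 2^2*89^1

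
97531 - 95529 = 2002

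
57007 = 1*57007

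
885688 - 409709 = 475979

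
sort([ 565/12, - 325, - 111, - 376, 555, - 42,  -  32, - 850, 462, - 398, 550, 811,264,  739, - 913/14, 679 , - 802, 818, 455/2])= [ - 850, -802, - 398, - 376, - 325, - 111, - 913/14, -42 , - 32, 565/12,455/2 , 264,462, 550,555,  679, 739, 811,818 ] 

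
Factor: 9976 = 2^3*  29^1*43^1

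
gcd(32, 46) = 2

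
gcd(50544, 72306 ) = 702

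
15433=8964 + 6469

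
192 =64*3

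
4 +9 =13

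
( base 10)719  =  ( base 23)186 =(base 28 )PJ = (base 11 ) 5a4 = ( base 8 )1317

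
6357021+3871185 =10228206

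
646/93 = 646/93 = 6.95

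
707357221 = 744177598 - 36820377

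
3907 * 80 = 312560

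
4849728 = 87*55744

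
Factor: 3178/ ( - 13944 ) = -227/996 = -2^(-2 )* 3^( - 1 )*83^( - 1 ) *227^1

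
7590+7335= 14925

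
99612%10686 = 3438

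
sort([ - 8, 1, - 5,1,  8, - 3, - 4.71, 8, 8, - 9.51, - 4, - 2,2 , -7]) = [ - 9.51,  -  8, - 7,  -  5, - 4.71,-4,-3, - 2,1, 1, 2, 8, 8 , 8]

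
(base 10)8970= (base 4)2030022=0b10001100001010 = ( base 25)E8K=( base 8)21412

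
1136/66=17+7/33  =  17.21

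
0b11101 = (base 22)17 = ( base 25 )14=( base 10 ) 29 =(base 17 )1C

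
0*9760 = 0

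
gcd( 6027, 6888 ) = 861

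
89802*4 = 359208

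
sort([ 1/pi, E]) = [1/pi , E ]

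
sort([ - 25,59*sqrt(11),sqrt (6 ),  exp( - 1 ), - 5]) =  [ - 25 ,- 5 , exp( - 1),sqrt( 6), 59*  sqrt ( 11 ) ]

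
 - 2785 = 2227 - 5012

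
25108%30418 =25108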